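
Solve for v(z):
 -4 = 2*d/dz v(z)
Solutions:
 v(z) = C1 - 2*z


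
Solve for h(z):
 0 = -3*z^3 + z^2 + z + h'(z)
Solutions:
 h(z) = C1 + 3*z^4/4 - z^3/3 - z^2/2


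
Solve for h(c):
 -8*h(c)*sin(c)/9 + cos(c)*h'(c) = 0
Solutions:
 h(c) = C1/cos(c)^(8/9)


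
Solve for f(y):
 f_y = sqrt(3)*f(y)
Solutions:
 f(y) = C1*exp(sqrt(3)*y)


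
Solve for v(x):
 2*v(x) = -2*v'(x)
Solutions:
 v(x) = C1*exp(-x)


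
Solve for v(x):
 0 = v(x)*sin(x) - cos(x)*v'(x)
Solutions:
 v(x) = C1/cos(x)


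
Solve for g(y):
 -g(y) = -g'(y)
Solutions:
 g(y) = C1*exp(y)


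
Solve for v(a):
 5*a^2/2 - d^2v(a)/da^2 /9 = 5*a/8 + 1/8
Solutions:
 v(a) = C1 + C2*a + 15*a^4/8 - 15*a^3/16 - 9*a^2/16


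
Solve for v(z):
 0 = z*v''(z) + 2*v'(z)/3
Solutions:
 v(z) = C1 + C2*z^(1/3)


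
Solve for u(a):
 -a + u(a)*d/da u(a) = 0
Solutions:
 u(a) = -sqrt(C1 + a^2)
 u(a) = sqrt(C1 + a^2)


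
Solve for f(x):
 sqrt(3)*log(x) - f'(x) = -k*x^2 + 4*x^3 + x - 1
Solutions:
 f(x) = C1 + k*x^3/3 - x^4 - x^2/2 + sqrt(3)*x*log(x) - sqrt(3)*x + x


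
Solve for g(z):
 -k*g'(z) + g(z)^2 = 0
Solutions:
 g(z) = -k/(C1*k + z)


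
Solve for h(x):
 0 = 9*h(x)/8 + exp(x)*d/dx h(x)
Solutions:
 h(x) = C1*exp(9*exp(-x)/8)


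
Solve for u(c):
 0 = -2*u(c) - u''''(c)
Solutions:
 u(c) = (C1*sin(2^(3/4)*c/2) + C2*cos(2^(3/4)*c/2))*exp(-2^(3/4)*c/2) + (C3*sin(2^(3/4)*c/2) + C4*cos(2^(3/4)*c/2))*exp(2^(3/4)*c/2)


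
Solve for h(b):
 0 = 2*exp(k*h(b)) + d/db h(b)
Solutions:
 h(b) = Piecewise((log(1/(C1*k + 2*b*k))/k, Ne(k, 0)), (nan, True))
 h(b) = Piecewise((C1 - 2*b, Eq(k, 0)), (nan, True))


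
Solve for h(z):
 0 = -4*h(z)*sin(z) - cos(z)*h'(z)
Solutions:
 h(z) = C1*cos(z)^4


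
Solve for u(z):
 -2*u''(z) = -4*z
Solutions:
 u(z) = C1 + C2*z + z^3/3


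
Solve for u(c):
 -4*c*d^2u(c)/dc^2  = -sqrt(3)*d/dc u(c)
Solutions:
 u(c) = C1 + C2*c^(sqrt(3)/4 + 1)


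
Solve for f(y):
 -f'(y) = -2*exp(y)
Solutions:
 f(y) = C1 + 2*exp(y)


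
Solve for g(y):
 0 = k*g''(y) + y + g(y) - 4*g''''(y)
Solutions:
 g(y) = C1*exp(-sqrt(2)*y*sqrt(k - sqrt(k^2 + 16))/4) + C2*exp(sqrt(2)*y*sqrt(k - sqrt(k^2 + 16))/4) + C3*exp(-sqrt(2)*y*sqrt(k + sqrt(k^2 + 16))/4) + C4*exp(sqrt(2)*y*sqrt(k + sqrt(k^2 + 16))/4) - y


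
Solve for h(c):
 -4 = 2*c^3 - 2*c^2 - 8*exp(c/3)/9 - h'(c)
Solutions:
 h(c) = C1 + c^4/2 - 2*c^3/3 + 4*c - 8*exp(c/3)/3


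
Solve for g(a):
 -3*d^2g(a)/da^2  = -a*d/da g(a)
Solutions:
 g(a) = C1 + C2*erfi(sqrt(6)*a/6)


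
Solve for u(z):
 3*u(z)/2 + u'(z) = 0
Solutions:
 u(z) = C1*exp(-3*z/2)


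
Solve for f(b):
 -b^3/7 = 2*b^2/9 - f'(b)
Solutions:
 f(b) = C1 + b^4/28 + 2*b^3/27


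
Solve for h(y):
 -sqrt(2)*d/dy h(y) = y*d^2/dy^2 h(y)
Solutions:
 h(y) = C1 + C2*y^(1 - sqrt(2))


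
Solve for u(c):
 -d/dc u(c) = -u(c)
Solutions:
 u(c) = C1*exp(c)


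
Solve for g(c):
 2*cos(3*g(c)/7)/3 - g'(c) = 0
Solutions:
 -2*c/3 - 7*log(sin(3*g(c)/7) - 1)/6 + 7*log(sin(3*g(c)/7) + 1)/6 = C1


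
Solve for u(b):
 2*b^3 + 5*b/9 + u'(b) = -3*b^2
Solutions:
 u(b) = C1 - b^4/2 - b^3 - 5*b^2/18


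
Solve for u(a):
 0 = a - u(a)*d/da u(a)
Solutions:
 u(a) = -sqrt(C1 + a^2)
 u(a) = sqrt(C1 + a^2)


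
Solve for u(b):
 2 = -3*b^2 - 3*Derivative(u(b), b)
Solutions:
 u(b) = C1 - b^3/3 - 2*b/3


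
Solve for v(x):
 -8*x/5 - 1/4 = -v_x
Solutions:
 v(x) = C1 + 4*x^2/5 + x/4


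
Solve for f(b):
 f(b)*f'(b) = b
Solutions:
 f(b) = -sqrt(C1 + b^2)
 f(b) = sqrt(C1 + b^2)


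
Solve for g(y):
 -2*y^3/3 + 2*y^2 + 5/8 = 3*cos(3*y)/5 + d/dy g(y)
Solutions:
 g(y) = C1 - y^4/6 + 2*y^3/3 + 5*y/8 - sin(3*y)/5


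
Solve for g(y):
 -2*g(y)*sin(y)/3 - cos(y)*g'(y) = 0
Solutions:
 g(y) = C1*cos(y)^(2/3)


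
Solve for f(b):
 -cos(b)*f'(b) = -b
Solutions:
 f(b) = C1 + Integral(b/cos(b), b)


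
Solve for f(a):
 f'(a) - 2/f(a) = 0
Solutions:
 f(a) = -sqrt(C1 + 4*a)
 f(a) = sqrt(C1 + 4*a)


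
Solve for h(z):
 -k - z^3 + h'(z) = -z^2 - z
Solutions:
 h(z) = C1 + k*z + z^4/4 - z^3/3 - z^2/2


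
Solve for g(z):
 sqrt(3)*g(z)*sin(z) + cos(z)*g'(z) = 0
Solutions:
 g(z) = C1*cos(z)^(sqrt(3))


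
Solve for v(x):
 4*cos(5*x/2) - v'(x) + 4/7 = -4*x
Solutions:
 v(x) = C1 + 2*x^2 + 4*x/7 + 8*sin(5*x/2)/5


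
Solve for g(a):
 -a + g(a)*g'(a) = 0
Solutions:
 g(a) = -sqrt(C1 + a^2)
 g(a) = sqrt(C1 + a^2)


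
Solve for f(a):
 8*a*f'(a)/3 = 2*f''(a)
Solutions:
 f(a) = C1 + C2*erfi(sqrt(6)*a/3)


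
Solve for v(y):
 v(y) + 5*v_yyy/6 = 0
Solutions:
 v(y) = C3*exp(-5^(2/3)*6^(1/3)*y/5) + (C1*sin(2^(1/3)*3^(5/6)*5^(2/3)*y/10) + C2*cos(2^(1/3)*3^(5/6)*5^(2/3)*y/10))*exp(5^(2/3)*6^(1/3)*y/10)


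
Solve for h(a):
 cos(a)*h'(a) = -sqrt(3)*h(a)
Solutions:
 h(a) = C1*(sin(a) - 1)^(sqrt(3)/2)/(sin(a) + 1)^(sqrt(3)/2)


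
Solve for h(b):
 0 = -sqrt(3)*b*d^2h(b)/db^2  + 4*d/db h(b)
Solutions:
 h(b) = C1 + C2*b^(1 + 4*sqrt(3)/3)


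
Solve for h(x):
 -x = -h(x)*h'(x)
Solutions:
 h(x) = -sqrt(C1 + x^2)
 h(x) = sqrt(C1 + x^2)


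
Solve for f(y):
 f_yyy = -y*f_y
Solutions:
 f(y) = C1 + Integral(C2*airyai(-y) + C3*airybi(-y), y)


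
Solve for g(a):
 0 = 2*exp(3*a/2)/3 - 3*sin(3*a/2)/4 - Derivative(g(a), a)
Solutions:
 g(a) = C1 + 4*exp(3*a/2)/9 + cos(3*a/2)/2


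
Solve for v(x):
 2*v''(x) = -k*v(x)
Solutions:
 v(x) = C1*exp(-sqrt(2)*x*sqrt(-k)/2) + C2*exp(sqrt(2)*x*sqrt(-k)/2)


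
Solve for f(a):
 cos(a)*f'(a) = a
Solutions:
 f(a) = C1 + Integral(a/cos(a), a)


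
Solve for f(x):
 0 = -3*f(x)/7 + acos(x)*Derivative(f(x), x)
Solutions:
 f(x) = C1*exp(3*Integral(1/acos(x), x)/7)


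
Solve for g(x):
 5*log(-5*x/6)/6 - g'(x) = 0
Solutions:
 g(x) = C1 + 5*x*log(-x)/6 + 5*x*(-log(6) - 1 + log(5))/6


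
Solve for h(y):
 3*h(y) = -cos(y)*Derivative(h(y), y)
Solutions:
 h(y) = C1*(sin(y) - 1)^(3/2)/(sin(y) + 1)^(3/2)


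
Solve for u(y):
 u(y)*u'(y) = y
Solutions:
 u(y) = -sqrt(C1 + y^2)
 u(y) = sqrt(C1 + y^2)


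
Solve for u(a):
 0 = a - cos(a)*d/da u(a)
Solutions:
 u(a) = C1 + Integral(a/cos(a), a)


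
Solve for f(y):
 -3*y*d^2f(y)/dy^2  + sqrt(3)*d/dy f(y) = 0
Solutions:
 f(y) = C1 + C2*y^(sqrt(3)/3 + 1)


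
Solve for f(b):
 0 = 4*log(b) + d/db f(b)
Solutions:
 f(b) = C1 - 4*b*log(b) + 4*b


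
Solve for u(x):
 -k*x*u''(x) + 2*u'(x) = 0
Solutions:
 u(x) = C1 + x^(((re(k) + 2)*re(k) + im(k)^2)/(re(k)^2 + im(k)^2))*(C2*sin(2*log(x)*Abs(im(k))/(re(k)^2 + im(k)^2)) + C3*cos(2*log(x)*im(k)/(re(k)^2 + im(k)^2)))


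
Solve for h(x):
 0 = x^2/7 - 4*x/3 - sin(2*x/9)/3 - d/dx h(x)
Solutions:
 h(x) = C1 + x^3/21 - 2*x^2/3 + 3*cos(2*x/9)/2


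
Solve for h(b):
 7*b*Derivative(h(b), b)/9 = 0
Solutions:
 h(b) = C1


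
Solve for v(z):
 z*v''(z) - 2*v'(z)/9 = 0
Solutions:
 v(z) = C1 + C2*z^(11/9)


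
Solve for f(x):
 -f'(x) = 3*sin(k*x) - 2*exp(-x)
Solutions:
 f(x) = C1 - 2*exp(-x) + 3*cos(k*x)/k


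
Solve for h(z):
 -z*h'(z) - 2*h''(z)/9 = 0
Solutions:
 h(z) = C1 + C2*erf(3*z/2)


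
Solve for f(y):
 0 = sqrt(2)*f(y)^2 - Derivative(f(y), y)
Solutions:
 f(y) = -1/(C1 + sqrt(2)*y)


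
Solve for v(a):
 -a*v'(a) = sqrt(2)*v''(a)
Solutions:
 v(a) = C1 + C2*erf(2^(1/4)*a/2)


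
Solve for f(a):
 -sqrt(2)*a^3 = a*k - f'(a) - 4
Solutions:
 f(a) = C1 + sqrt(2)*a^4/4 + a^2*k/2 - 4*a


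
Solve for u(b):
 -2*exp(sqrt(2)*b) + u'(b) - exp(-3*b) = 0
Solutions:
 u(b) = C1 + sqrt(2)*exp(sqrt(2)*b) - exp(-3*b)/3


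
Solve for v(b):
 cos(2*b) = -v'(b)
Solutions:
 v(b) = C1 - sin(2*b)/2


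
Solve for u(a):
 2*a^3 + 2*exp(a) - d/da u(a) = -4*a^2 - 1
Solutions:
 u(a) = C1 + a^4/2 + 4*a^3/3 + a + 2*exp(a)


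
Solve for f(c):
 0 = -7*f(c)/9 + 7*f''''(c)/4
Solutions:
 f(c) = C1*exp(-sqrt(6)*c/3) + C2*exp(sqrt(6)*c/3) + C3*sin(sqrt(6)*c/3) + C4*cos(sqrt(6)*c/3)


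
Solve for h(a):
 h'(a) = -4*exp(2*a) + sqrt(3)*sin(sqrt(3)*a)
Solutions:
 h(a) = C1 - 2*exp(2*a) - cos(sqrt(3)*a)


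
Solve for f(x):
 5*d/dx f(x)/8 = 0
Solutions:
 f(x) = C1


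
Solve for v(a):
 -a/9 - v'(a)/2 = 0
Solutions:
 v(a) = C1 - a^2/9


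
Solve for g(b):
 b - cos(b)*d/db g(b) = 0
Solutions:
 g(b) = C1 + Integral(b/cos(b), b)


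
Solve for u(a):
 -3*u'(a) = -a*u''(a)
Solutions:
 u(a) = C1 + C2*a^4


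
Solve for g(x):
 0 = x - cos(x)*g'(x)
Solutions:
 g(x) = C1 + Integral(x/cos(x), x)


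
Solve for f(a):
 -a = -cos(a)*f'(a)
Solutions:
 f(a) = C1 + Integral(a/cos(a), a)


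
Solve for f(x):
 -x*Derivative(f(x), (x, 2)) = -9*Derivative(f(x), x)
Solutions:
 f(x) = C1 + C2*x^10


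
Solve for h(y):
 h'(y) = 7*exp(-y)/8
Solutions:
 h(y) = C1 - 7*exp(-y)/8


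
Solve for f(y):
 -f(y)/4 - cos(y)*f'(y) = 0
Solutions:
 f(y) = C1*(sin(y) - 1)^(1/8)/(sin(y) + 1)^(1/8)


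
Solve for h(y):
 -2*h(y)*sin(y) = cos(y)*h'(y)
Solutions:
 h(y) = C1*cos(y)^2


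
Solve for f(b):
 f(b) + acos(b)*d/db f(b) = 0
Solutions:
 f(b) = C1*exp(-Integral(1/acos(b), b))


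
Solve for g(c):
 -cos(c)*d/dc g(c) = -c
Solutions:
 g(c) = C1 + Integral(c/cos(c), c)


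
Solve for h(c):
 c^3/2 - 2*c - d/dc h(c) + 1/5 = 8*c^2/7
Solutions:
 h(c) = C1 + c^4/8 - 8*c^3/21 - c^2 + c/5


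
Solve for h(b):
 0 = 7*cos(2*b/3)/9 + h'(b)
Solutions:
 h(b) = C1 - 7*sin(2*b/3)/6


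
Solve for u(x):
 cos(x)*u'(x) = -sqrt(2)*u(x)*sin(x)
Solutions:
 u(x) = C1*cos(x)^(sqrt(2))


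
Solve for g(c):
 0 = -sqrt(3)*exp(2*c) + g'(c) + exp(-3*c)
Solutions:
 g(c) = C1 + sqrt(3)*exp(2*c)/2 + exp(-3*c)/3


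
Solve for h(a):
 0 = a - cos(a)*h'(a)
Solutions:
 h(a) = C1 + Integral(a/cos(a), a)


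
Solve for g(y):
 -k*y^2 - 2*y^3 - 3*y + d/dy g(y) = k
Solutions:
 g(y) = C1 + k*y^3/3 + k*y + y^4/2 + 3*y^2/2


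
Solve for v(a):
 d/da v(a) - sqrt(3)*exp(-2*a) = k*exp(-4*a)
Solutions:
 v(a) = C1 - k*exp(-4*a)/4 - sqrt(3)*exp(-2*a)/2


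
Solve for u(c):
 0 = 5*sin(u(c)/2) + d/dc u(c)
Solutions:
 u(c) = -2*acos((-C1 - exp(5*c))/(C1 - exp(5*c))) + 4*pi
 u(c) = 2*acos((-C1 - exp(5*c))/(C1 - exp(5*c)))


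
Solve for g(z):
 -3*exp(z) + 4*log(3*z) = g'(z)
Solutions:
 g(z) = C1 + 4*z*log(z) + 4*z*(-1 + log(3)) - 3*exp(z)


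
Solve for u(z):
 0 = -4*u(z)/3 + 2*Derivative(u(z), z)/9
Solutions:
 u(z) = C1*exp(6*z)


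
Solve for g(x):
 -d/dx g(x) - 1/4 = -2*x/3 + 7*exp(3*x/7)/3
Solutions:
 g(x) = C1 + x^2/3 - x/4 - 49*exp(3*x/7)/9


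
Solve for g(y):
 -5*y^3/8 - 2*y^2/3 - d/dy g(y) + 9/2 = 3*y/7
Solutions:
 g(y) = C1 - 5*y^4/32 - 2*y^3/9 - 3*y^2/14 + 9*y/2


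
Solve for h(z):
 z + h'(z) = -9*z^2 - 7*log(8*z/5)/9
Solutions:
 h(z) = C1 - 3*z^3 - z^2/2 - 7*z*log(z)/9 - 7*z*log(2)/3 + 7*z/9 + 7*z*log(5)/9


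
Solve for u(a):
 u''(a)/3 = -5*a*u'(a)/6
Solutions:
 u(a) = C1 + C2*erf(sqrt(5)*a/2)


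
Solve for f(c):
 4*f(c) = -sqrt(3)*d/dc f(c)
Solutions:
 f(c) = C1*exp(-4*sqrt(3)*c/3)


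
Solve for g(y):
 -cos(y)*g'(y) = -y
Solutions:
 g(y) = C1 + Integral(y/cos(y), y)


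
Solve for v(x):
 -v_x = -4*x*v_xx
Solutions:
 v(x) = C1 + C2*x^(5/4)


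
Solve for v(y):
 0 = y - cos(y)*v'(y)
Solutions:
 v(y) = C1 + Integral(y/cos(y), y)


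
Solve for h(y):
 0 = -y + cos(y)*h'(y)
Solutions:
 h(y) = C1 + Integral(y/cos(y), y)


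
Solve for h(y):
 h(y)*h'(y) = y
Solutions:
 h(y) = -sqrt(C1 + y^2)
 h(y) = sqrt(C1 + y^2)


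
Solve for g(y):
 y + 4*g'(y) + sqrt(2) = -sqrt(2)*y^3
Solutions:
 g(y) = C1 - sqrt(2)*y^4/16 - y^2/8 - sqrt(2)*y/4


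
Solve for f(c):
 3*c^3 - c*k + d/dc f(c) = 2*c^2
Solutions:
 f(c) = C1 - 3*c^4/4 + 2*c^3/3 + c^2*k/2


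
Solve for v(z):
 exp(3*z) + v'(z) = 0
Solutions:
 v(z) = C1 - exp(3*z)/3


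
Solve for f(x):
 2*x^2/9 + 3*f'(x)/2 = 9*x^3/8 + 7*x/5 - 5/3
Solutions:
 f(x) = C1 + 3*x^4/16 - 4*x^3/81 + 7*x^2/15 - 10*x/9


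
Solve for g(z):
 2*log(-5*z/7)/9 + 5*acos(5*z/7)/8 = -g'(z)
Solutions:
 g(z) = C1 - 2*z*log(-z)/9 - 5*z*acos(5*z/7)/8 - 2*z*log(5)/9 + 2*z/9 + 2*z*log(7)/9 + sqrt(49 - 25*z^2)/8


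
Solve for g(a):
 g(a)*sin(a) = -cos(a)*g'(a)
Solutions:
 g(a) = C1*cos(a)


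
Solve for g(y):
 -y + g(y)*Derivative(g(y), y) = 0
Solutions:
 g(y) = -sqrt(C1 + y^2)
 g(y) = sqrt(C1 + y^2)


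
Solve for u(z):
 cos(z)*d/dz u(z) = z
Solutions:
 u(z) = C1 + Integral(z/cos(z), z)


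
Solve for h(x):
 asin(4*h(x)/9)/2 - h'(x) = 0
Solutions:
 Integral(1/asin(4*_y/9), (_y, h(x))) = C1 + x/2


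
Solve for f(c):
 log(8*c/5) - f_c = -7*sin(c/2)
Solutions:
 f(c) = C1 + c*log(c) - c*log(5) - c + 3*c*log(2) - 14*cos(c/2)


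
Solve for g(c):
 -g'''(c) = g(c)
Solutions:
 g(c) = C3*exp(-c) + (C1*sin(sqrt(3)*c/2) + C2*cos(sqrt(3)*c/2))*exp(c/2)


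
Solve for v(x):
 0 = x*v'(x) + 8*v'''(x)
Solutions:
 v(x) = C1 + Integral(C2*airyai(-x/2) + C3*airybi(-x/2), x)


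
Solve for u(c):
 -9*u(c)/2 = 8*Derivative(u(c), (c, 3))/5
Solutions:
 u(c) = C3*exp(c*(-2^(2/3)*45^(1/3) + 3*5^(1/3)*6^(2/3))/16)*sin(3*2^(2/3)*3^(1/6)*5^(1/3)*c/8) + C4*exp(c*(-2^(2/3)*45^(1/3) + 3*5^(1/3)*6^(2/3))/16)*cos(3*2^(2/3)*3^(1/6)*5^(1/3)*c/8) + C5*exp(-c*(2^(2/3)*45^(1/3) + 3*5^(1/3)*6^(2/3))/16) + (C1*sin(3*2^(2/3)*3^(1/6)*5^(1/3)*c/8) + C2*cos(3*2^(2/3)*3^(1/6)*5^(1/3)*c/8))*exp(2^(2/3)*45^(1/3)*c/8)


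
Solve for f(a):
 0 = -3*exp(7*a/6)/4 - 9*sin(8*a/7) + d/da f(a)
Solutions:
 f(a) = C1 + 9*exp(7*a/6)/14 - 63*cos(8*a/7)/8


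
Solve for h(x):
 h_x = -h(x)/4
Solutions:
 h(x) = C1*exp(-x/4)


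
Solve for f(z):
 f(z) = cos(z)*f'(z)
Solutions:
 f(z) = C1*sqrt(sin(z) + 1)/sqrt(sin(z) - 1)


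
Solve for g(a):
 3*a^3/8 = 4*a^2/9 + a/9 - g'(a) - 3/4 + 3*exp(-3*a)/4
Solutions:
 g(a) = C1 - 3*a^4/32 + 4*a^3/27 + a^2/18 - 3*a/4 - exp(-3*a)/4


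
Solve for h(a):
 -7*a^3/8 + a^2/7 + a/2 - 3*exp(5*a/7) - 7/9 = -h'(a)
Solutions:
 h(a) = C1 + 7*a^4/32 - a^3/21 - a^2/4 + 7*a/9 + 21*exp(5*a/7)/5


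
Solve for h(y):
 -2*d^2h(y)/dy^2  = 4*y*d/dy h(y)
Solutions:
 h(y) = C1 + C2*erf(y)


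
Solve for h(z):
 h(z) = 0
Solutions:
 h(z) = 0


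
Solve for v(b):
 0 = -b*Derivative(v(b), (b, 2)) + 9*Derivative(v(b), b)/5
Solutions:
 v(b) = C1 + C2*b^(14/5)


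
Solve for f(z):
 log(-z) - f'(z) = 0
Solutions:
 f(z) = C1 + z*log(-z) - z


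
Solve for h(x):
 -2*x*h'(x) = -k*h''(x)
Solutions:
 h(x) = C1 + C2*erf(x*sqrt(-1/k))/sqrt(-1/k)


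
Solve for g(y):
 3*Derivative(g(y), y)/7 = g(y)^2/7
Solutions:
 g(y) = -3/(C1 + y)


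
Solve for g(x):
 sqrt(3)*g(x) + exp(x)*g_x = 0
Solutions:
 g(x) = C1*exp(sqrt(3)*exp(-x))


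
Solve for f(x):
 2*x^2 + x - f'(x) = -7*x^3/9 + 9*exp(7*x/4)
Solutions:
 f(x) = C1 + 7*x^4/36 + 2*x^3/3 + x^2/2 - 36*exp(7*x/4)/7


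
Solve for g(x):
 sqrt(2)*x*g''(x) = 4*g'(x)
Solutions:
 g(x) = C1 + C2*x^(1 + 2*sqrt(2))


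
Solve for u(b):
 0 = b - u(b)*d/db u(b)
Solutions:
 u(b) = -sqrt(C1 + b^2)
 u(b) = sqrt(C1 + b^2)


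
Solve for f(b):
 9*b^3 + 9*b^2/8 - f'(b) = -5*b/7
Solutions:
 f(b) = C1 + 9*b^4/4 + 3*b^3/8 + 5*b^2/14


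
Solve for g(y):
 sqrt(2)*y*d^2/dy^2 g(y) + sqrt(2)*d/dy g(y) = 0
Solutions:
 g(y) = C1 + C2*log(y)


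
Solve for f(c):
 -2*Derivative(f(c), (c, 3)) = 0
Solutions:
 f(c) = C1 + C2*c + C3*c^2


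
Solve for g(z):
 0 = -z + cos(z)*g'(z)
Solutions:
 g(z) = C1 + Integral(z/cos(z), z)


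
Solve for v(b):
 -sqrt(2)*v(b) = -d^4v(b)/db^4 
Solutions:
 v(b) = C1*exp(-2^(1/8)*b) + C2*exp(2^(1/8)*b) + C3*sin(2^(1/8)*b) + C4*cos(2^(1/8)*b)


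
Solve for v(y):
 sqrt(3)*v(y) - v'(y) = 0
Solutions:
 v(y) = C1*exp(sqrt(3)*y)


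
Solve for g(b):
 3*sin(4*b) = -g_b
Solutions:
 g(b) = C1 + 3*cos(4*b)/4


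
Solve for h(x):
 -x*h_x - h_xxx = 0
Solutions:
 h(x) = C1 + Integral(C2*airyai(-x) + C3*airybi(-x), x)


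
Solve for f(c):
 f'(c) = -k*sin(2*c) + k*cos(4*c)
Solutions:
 f(c) = C1 + k*sin(4*c)/4 + k*cos(2*c)/2


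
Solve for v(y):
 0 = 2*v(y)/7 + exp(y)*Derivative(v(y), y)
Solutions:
 v(y) = C1*exp(2*exp(-y)/7)


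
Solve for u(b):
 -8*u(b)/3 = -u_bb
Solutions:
 u(b) = C1*exp(-2*sqrt(6)*b/3) + C2*exp(2*sqrt(6)*b/3)


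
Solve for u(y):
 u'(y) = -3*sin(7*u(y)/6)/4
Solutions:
 3*y/4 + 3*log(cos(7*u(y)/6) - 1)/7 - 3*log(cos(7*u(y)/6) + 1)/7 = C1


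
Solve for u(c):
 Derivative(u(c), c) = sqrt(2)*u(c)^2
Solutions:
 u(c) = -1/(C1 + sqrt(2)*c)


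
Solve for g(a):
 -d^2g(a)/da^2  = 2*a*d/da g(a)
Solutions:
 g(a) = C1 + C2*erf(a)


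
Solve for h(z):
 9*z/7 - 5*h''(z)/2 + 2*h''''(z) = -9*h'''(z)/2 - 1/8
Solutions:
 h(z) = C1 + C2*z + C3*exp(z*(-9 + sqrt(161))/8) + C4*exp(-z*(9 + sqrt(161))/8) + 3*z^3/35 + 683*z^2/1400


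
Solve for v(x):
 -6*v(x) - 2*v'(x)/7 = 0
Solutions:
 v(x) = C1*exp(-21*x)


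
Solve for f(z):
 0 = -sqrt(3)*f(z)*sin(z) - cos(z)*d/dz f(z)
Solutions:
 f(z) = C1*cos(z)^(sqrt(3))


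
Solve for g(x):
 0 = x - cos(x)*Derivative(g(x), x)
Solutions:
 g(x) = C1 + Integral(x/cos(x), x)


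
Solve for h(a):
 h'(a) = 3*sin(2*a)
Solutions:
 h(a) = C1 - 3*cos(2*a)/2


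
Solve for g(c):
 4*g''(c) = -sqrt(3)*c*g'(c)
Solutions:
 g(c) = C1 + C2*erf(sqrt(2)*3^(1/4)*c/4)


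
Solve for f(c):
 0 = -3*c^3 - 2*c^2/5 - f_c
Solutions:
 f(c) = C1 - 3*c^4/4 - 2*c^3/15


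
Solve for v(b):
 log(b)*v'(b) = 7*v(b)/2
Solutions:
 v(b) = C1*exp(7*Integral(1/log(b), b)/2)


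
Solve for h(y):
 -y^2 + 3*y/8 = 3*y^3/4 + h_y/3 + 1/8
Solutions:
 h(y) = C1 - 9*y^4/16 - y^3 + 9*y^2/16 - 3*y/8


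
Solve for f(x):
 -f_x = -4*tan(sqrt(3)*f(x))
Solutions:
 f(x) = sqrt(3)*(pi - asin(C1*exp(4*sqrt(3)*x)))/3
 f(x) = sqrt(3)*asin(C1*exp(4*sqrt(3)*x))/3


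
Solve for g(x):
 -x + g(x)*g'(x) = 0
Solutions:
 g(x) = -sqrt(C1 + x^2)
 g(x) = sqrt(C1 + x^2)


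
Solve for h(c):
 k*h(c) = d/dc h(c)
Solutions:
 h(c) = C1*exp(c*k)


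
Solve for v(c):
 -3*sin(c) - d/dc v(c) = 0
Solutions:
 v(c) = C1 + 3*cos(c)


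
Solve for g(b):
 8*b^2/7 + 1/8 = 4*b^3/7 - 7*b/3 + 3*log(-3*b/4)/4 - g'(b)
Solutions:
 g(b) = C1 + b^4/7 - 8*b^3/21 - 7*b^2/6 + 3*b*log(-b)/4 + b*(-12*log(2) - 7 + 6*log(3))/8


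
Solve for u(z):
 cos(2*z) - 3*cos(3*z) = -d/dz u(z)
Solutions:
 u(z) = C1 - sin(2*z)/2 + sin(3*z)


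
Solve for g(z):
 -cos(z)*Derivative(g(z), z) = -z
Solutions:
 g(z) = C1 + Integral(z/cos(z), z)


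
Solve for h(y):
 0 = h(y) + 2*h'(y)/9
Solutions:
 h(y) = C1*exp(-9*y/2)


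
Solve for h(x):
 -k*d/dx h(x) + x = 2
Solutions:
 h(x) = C1 + x^2/(2*k) - 2*x/k


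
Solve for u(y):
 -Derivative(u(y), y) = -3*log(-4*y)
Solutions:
 u(y) = C1 + 3*y*log(-y) + 3*y*(-1 + 2*log(2))


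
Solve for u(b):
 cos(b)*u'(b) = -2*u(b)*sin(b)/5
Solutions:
 u(b) = C1*cos(b)^(2/5)


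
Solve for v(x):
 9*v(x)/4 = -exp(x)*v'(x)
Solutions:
 v(x) = C1*exp(9*exp(-x)/4)


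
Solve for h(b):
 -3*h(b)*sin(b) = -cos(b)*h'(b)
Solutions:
 h(b) = C1/cos(b)^3


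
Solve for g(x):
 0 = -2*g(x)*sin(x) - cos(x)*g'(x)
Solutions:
 g(x) = C1*cos(x)^2


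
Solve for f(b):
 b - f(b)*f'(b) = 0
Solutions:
 f(b) = -sqrt(C1 + b^2)
 f(b) = sqrt(C1 + b^2)


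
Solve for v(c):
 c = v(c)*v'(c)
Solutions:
 v(c) = -sqrt(C1 + c^2)
 v(c) = sqrt(C1 + c^2)


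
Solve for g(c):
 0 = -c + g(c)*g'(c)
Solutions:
 g(c) = -sqrt(C1 + c^2)
 g(c) = sqrt(C1 + c^2)


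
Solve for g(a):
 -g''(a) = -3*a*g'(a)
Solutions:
 g(a) = C1 + C2*erfi(sqrt(6)*a/2)


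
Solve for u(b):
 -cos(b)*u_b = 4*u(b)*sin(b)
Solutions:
 u(b) = C1*cos(b)^4


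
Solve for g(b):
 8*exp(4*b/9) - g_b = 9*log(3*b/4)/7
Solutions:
 g(b) = C1 - 9*b*log(b)/7 + 9*b*(-log(3) + 1 + 2*log(2))/7 + 18*exp(4*b/9)


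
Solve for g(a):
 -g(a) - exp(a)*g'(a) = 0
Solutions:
 g(a) = C1*exp(exp(-a))


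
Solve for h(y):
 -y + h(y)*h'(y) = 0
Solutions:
 h(y) = -sqrt(C1 + y^2)
 h(y) = sqrt(C1 + y^2)


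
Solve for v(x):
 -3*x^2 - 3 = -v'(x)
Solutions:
 v(x) = C1 + x^3 + 3*x


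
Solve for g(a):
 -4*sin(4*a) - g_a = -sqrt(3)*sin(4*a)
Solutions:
 g(a) = C1 - sqrt(3)*cos(4*a)/4 + cos(4*a)


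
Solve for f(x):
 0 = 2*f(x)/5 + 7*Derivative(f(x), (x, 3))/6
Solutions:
 f(x) = C3*exp(x*(-12^(1/3)*35^(2/3) + 3*3^(1/3)*70^(2/3))/140)*sin(3^(5/6)*70^(2/3)*x/70) + C4*exp(x*(-12^(1/3)*35^(2/3) + 3*3^(1/3)*70^(2/3))/140)*cos(3^(5/6)*70^(2/3)*x/70) + C5*exp(-x*(12^(1/3)*35^(2/3) + 3*3^(1/3)*70^(2/3))/140) + (C1*sin(3^(5/6)*70^(2/3)*x/70) + C2*cos(3^(5/6)*70^(2/3)*x/70))*exp(12^(1/3)*35^(2/3)*x/70)


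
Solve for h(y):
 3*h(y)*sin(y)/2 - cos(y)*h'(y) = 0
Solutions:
 h(y) = C1/cos(y)^(3/2)


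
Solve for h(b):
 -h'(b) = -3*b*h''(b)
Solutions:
 h(b) = C1 + C2*b^(4/3)


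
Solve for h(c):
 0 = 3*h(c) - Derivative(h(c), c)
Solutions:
 h(c) = C1*exp(3*c)


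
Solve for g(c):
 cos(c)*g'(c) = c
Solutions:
 g(c) = C1 + Integral(c/cos(c), c)


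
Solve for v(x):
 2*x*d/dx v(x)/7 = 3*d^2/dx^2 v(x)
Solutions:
 v(x) = C1 + C2*erfi(sqrt(21)*x/21)


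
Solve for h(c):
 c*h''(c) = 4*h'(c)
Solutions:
 h(c) = C1 + C2*c^5


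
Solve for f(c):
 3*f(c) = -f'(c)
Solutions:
 f(c) = C1*exp(-3*c)


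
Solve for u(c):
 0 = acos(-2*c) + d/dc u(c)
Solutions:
 u(c) = C1 - c*acos(-2*c) - sqrt(1 - 4*c^2)/2


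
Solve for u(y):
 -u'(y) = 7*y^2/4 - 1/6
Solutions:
 u(y) = C1 - 7*y^3/12 + y/6


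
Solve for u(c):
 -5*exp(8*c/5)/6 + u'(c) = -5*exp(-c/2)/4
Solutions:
 u(c) = C1 + 25*exp(8*c/5)/48 + 5*exp(-c/2)/2


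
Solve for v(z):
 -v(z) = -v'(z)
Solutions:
 v(z) = C1*exp(z)


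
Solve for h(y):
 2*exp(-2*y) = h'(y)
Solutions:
 h(y) = C1 - exp(-2*y)


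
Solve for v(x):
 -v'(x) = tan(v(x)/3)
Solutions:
 v(x) = -3*asin(C1*exp(-x/3)) + 3*pi
 v(x) = 3*asin(C1*exp(-x/3))


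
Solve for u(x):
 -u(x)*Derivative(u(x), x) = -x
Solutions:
 u(x) = -sqrt(C1 + x^2)
 u(x) = sqrt(C1 + x^2)


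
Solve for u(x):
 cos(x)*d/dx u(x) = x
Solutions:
 u(x) = C1 + Integral(x/cos(x), x)


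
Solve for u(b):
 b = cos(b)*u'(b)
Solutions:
 u(b) = C1 + Integral(b/cos(b), b)


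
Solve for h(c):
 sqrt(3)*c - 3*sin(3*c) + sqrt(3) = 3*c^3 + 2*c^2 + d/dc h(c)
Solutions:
 h(c) = C1 - 3*c^4/4 - 2*c^3/3 + sqrt(3)*c^2/2 + sqrt(3)*c + cos(3*c)


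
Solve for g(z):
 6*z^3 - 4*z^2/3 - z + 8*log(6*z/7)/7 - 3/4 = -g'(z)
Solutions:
 g(z) = C1 - 3*z^4/2 + 4*z^3/9 + z^2/2 - 8*z*log(z)/7 - 8*z*log(6)/7 + 53*z/28 + 8*z*log(7)/7


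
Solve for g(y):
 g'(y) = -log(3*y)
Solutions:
 g(y) = C1 - y*log(y) - y*log(3) + y


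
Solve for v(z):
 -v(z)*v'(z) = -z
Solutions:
 v(z) = -sqrt(C1 + z^2)
 v(z) = sqrt(C1 + z^2)


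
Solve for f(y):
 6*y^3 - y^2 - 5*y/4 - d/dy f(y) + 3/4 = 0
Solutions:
 f(y) = C1 + 3*y^4/2 - y^3/3 - 5*y^2/8 + 3*y/4


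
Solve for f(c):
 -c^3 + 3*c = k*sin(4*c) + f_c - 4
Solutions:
 f(c) = C1 - c^4/4 + 3*c^2/2 + 4*c + k*cos(4*c)/4


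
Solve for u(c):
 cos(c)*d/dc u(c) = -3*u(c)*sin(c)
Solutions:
 u(c) = C1*cos(c)^3


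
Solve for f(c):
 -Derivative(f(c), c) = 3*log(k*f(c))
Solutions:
 Integral(1/log(_y*k), (_y, f(c))) = C1 - 3*c


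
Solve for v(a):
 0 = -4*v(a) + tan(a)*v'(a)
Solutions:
 v(a) = C1*sin(a)^4


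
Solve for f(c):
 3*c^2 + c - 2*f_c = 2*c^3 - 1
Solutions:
 f(c) = C1 - c^4/4 + c^3/2 + c^2/4 + c/2


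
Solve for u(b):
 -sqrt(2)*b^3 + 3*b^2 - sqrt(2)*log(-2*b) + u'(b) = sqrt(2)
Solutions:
 u(b) = C1 + sqrt(2)*b^4/4 - b^3 + sqrt(2)*b*log(-b) + sqrt(2)*b*log(2)


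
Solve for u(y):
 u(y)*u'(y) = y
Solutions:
 u(y) = -sqrt(C1 + y^2)
 u(y) = sqrt(C1 + y^2)


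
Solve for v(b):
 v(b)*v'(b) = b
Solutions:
 v(b) = -sqrt(C1 + b^2)
 v(b) = sqrt(C1 + b^2)


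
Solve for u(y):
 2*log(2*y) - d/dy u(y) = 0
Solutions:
 u(y) = C1 + 2*y*log(y) - 2*y + y*log(4)


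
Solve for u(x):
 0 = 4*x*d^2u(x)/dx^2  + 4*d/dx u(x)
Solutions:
 u(x) = C1 + C2*log(x)


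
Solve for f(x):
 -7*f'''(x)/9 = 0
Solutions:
 f(x) = C1 + C2*x + C3*x^2


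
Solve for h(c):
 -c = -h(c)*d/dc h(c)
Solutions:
 h(c) = -sqrt(C1 + c^2)
 h(c) = sqrt(C1 + c^2)


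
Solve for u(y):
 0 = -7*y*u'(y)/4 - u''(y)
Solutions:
 u(y) = C1 + C2*erf(sqrt(14)*y/4)


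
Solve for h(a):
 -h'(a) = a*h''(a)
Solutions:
 h(a) = C1 + C2*log(a)


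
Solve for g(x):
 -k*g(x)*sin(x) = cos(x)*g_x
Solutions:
 g(x) = C1*exp(k*log(cos(x)))


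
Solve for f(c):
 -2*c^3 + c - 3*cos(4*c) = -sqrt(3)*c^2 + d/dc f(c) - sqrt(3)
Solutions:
 f(c) = C1 - c^4/2 + sqrt(3)*c^3/3 + c^2/2 + sqrt(3)*c - 3*sin(4*c)/4


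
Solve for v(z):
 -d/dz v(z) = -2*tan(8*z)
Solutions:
 v(z) = C1 - log(cos(8*z))/4


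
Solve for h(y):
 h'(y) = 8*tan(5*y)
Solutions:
 h(y) = C1 - 8*log(cos(5*y))/5


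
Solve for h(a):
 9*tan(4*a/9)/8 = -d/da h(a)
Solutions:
 h(a) = C1 + 81*log(cos(4*a/9))/32


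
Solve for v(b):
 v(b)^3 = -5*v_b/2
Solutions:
 v(b) = -sqrt(10)*sqrt(-1/(C1 - 2*b))/2
 v(b) = sqrt(10)*sqrt(-1/(C1 - 2*b))/2


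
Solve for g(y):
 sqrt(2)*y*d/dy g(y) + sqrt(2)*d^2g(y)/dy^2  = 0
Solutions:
 g(y) = C1 + C2*erf(sqrt(2)*y/2)


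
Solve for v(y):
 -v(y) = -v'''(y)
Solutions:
 v(y) = C3*exp(y) + (C1*sin(sqrt(3)*y/2) + C2*cos(sqrt(3)*y/2))*exp(-y/2)


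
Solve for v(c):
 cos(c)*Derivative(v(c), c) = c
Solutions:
 v(c) = C1 + Integral(c/cos(c), c)


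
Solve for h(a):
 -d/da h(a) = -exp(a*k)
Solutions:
 h(a) = C1 + exp(a*k)/k


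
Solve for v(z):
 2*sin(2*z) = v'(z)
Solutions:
 v(z) = C1 - cos(2*z)


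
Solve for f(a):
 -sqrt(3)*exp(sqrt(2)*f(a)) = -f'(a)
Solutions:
 f(a) = sqrt(2)*(2*log(-1/(C1 + sqrt(3)*a)) - log(2))/4


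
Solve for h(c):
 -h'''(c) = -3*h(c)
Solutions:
 h(c) = C3*exp(3^(1/3)*c) + (C1*sin(3^(5/6)*c/2) + C2*cos(3^(5/6)*c/2))*exp(-3^(1/3)*c/2)


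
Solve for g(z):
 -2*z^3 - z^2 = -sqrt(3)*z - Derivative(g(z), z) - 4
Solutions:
 g(z) = C1 + z^4/2 + z^3/3 - sqrt(3)*z^2/2 - 4*z


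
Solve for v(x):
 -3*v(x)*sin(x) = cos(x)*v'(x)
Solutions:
 v(x) = C1*cos(x)^3


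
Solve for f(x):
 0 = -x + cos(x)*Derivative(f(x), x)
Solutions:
 f(x) = C1 + Integral(x/cos(x), x)


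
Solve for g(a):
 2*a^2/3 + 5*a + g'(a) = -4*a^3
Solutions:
 g(a) = C1 - a^4 - 2*a^3/9 - 5*a^2/2


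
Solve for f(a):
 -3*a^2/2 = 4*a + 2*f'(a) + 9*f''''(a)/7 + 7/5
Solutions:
 f(a) = C1 + C4*exp(-42^(1/3)*a/3) - a^3/4 - a^2 - 7*a/10 + (C2*sin(14^(1/3)*3^(5/6)*a/6) + C3*cos(14^(1/3)*3^(5/6)*a/6))*exp(42^(1/3)*a/6)


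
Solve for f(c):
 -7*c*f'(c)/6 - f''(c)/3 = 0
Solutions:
 f(c) = C1 + C2*erf(sqrt(7)*c/2)


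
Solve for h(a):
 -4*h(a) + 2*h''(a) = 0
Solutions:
 h(a) = C1*exp(-sqrt(2)*a) + C2*exp(sqrt(2)*a)


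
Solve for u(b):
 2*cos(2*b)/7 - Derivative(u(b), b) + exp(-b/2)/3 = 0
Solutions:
 u(b) = C1 + sin(2*b)/7 - 2*exp(-b/2)/3


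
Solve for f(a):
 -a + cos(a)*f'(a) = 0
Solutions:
 f(a) = C1 + Integral(a/cos(a), a)


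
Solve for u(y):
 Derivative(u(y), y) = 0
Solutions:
 u(y) = C1


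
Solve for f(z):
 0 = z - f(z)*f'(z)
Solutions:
 f(z) = -sqrt(C1 + z^2)
 f(z) = sqrt(C1 + z^2)


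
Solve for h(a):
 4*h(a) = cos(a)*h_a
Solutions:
 h(a) = C1*(sin(a)^2 + 2*sin(a) + 1)/(sin(a)^2 - 2*sin(a) + 1)


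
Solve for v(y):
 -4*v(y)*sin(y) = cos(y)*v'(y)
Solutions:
 v(y) = C1*cos(y)^4


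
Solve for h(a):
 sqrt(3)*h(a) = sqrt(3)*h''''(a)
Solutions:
 h(a) = C1*exp(-a) + C2*exp(a) + C3*sin(a) + C4*cos(a)


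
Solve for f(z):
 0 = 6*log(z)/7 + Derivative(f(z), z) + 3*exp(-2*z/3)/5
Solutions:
 f(z) = C1 - 6*z*log(z)/7 + 6*z/7 + 9*exp(-2*z/3)/10


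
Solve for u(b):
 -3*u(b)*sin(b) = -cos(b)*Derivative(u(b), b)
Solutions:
 u(b) = C1/cos(b)^3


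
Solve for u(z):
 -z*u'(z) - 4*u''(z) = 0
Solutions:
 u(z) = C1 + C2*erf(sqrt(2)*z/4)


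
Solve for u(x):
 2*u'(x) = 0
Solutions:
 u(x) = C1


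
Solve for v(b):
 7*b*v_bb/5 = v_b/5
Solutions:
 v(b) = C1 + C2*b^(8/7)


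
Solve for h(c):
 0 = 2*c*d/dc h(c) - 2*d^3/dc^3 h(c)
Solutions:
 h(c) = C1 + Integral(C2*airyai(c) + C3*airybi(c), c)


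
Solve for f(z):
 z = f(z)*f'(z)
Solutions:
 f(z) = -sqrt(C1 + z^2)
 f(z) = sqrt(C1 + z^2)


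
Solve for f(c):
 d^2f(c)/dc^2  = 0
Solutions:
 f(c) = C1 + C2*c


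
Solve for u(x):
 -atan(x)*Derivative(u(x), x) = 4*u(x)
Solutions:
 u(x) = C1*exp(-4*Integral(1/atan(x), x))


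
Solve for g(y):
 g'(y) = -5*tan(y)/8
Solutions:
 g(y) = C1 + 5*log(cos(y))/8


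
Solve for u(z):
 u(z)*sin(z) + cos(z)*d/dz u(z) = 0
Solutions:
 u(z) = C1*cos(z)


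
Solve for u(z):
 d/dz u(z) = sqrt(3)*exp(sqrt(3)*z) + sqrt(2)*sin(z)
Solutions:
 u(z) = C1 + exp(sqrt(3)*z) - sqrt(2)*cos(z)


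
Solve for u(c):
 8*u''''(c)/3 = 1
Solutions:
 u(c) = C1 + C2*c + C3*c^2 + C4*c^3 + c^4/64


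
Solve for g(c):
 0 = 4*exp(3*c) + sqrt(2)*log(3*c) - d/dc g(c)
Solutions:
 g(c) = C1 + sqrt(2)*c*log(c) + sqrt(2)*c*(-1 + log(3)) + 4*exp(3*c)/3


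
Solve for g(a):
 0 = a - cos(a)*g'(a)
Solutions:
 g(a) = C1 + Integral(a/cos(a), a)


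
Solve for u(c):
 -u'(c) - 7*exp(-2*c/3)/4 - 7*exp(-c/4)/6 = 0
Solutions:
 u(c) = C1 + 21*exp(-2*c/3)/8 + 14*exp(-c/4)/3


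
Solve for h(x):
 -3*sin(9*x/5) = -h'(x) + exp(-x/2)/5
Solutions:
 h(x) = C1 - 5*cos(9*x/5)/3 - 2*exp(-x/2)/5


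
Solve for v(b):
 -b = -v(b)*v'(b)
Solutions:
 v(b) = -sqrt(C1 + b^2)
 v(b) = sqrt(C1 + b^2)


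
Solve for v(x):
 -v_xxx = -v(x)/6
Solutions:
 v(x) = C3*exp(6^(2/3)*x/6) + (C1*sin(2^(2/3)*3^(1/6)*x/4) + C2*cos(2^(2/3)*3^(1/6)*x/4))*exp(-6^(2/3)*x/12)


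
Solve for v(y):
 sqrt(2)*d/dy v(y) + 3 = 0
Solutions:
 v(y) = C1 - 3*sqrt(2)*y/2


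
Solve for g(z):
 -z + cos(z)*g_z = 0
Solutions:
 g(z) = C1 + Integral(z/cos(z), z)


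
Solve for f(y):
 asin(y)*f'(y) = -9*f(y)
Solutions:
 f(y) = C1*exp(-9*Integral(1/asin(y), y))


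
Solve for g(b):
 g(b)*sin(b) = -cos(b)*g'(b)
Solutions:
 g(b) = C1*cos(b)


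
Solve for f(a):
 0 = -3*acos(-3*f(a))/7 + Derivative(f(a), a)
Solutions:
 Integral(1/acos(-3*_y), (_y, f(a))) = C1 + 3*a/7


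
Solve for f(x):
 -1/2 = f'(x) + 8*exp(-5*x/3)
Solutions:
 f(x) = C1 - x/2 + 24*exp(-5*x/3)/5


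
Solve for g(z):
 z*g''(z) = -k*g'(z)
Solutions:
 g(z) = C1 + z^(1 - re(k))*(C2*sin(log(z)*Abs(im(k))) + C3*cos(log(z)*im(k)))


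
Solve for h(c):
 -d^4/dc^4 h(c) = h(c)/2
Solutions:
 h(c) = (C1*sin(2^(1/4)*c/2) + C2*cos(2^(1/4)*c/2))*exp(-2^(1/4)*c/2) + (C3*sin(2^(1/4)*c/2) + C4*cos(2^(1/4)*c/2))*exp(2^(1/4)*c/2)


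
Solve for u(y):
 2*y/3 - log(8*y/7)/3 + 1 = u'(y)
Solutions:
 u(y) = C1 + y^2/3 - y*log(y)/3 - y*log(2) + y*log(7)/3 + 4*y/3


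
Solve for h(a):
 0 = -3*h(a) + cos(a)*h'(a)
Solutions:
 h(a) = C1*(sin(a) + 1)^(3/2)/(sin(a) - 1)^(3/2)


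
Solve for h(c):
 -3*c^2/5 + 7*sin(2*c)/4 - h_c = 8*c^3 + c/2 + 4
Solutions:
 h(c) = C1 - 2*c^4 - c^3/5 - c^2/4 - 4*c - 7*cos(2*c)/8


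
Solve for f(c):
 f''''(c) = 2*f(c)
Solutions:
 f(c) = C1*exp(-2^(1/4)*c) + C2*exp(2^(1/4)*c) + C3*sin(2^(1/4)*c) + C4*cos(2^(1/4)*c)


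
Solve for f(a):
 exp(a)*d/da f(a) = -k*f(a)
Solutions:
 f(a) = C1*exp(k*exp(-a))


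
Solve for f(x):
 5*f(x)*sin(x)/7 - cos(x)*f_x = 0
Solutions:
 f(x) = C1/cos(x)^(5/7)


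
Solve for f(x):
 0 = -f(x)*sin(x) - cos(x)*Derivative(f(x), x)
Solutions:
 f(x) = C1*cos(x)


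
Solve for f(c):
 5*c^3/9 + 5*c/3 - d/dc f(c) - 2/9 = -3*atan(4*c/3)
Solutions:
 f(c) = C1 + 5*c^4/36 + 5*c^2/6 + 3*c*atan(4*c/3) - 2*c/9 - 9*log(16*c^2 + 9)/8


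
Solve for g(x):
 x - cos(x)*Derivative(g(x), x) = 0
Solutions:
 g(x) = C1 + Integral(x/cos(x), x)


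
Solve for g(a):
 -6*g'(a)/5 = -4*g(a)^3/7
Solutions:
 g(a) = -sqrt(42)*sqrt(-1/(C1 + 10*a))/2
 g(a) = sqrt(42)*sqrt(-1/(C1 + 10*a))/2


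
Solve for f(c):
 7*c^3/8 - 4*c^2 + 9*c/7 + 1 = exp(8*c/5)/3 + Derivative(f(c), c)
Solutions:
 f(c) = C1 + 7*c^4/32 - 4*c^3/3 + 9*c^2/14 + c - 5*exp(8*c/5)/24


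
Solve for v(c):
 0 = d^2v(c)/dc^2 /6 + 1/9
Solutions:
 v(c) = C1 + C2*c - c^2/3


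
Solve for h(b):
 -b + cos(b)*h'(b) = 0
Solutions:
 h(b) = C1 + Integral(b/cos(b), b)


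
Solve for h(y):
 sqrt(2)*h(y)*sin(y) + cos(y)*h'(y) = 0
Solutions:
 h(y) = C1*cos(y)^(sqrt(2))


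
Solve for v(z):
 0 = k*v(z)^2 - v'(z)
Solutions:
 v(z) = -1/(C1 + k*z)


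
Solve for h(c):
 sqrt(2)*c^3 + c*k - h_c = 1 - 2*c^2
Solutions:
 h(c) = C1 + sqrt(2)*c^4/4 + 2*c^3/3 + c^2*k/2 - c


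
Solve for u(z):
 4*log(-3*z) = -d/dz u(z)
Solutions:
 u(z) = C1 - 4*z*log(-z) + 4*z*(1 - log(3))


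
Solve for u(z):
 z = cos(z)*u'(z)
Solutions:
 u(z) = C1 + Integral(z/cos(z), z)


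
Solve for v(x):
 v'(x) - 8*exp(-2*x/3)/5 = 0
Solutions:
 v(x) = C1 - 12*exp(-2*x/3)/5


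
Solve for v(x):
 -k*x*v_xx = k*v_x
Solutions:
 v(x) = C1 + C2*log(x)


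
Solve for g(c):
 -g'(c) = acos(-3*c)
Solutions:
 g(c) = C1 - c*acos(-3*c) - sqrt(1 - 9*c^2)/3


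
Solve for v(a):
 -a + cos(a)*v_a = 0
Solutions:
 v(a) = C1 + Integral(a/cos(a), a)


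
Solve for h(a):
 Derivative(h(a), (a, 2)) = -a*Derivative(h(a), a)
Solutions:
 h(a) = C1 + C2*erf(sqrt(2)*a/2)


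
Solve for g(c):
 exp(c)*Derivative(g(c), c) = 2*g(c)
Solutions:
 g(c) = C1*exp(-2*exp(-c))


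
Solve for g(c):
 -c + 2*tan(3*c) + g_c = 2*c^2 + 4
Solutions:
 g(c) = C1 + 2*c^3/3 + c^2/2 + 4*c + 2*log(cos(3*c))/3


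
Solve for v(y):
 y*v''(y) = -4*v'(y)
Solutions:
 v(y) = C1 + C2/y^3


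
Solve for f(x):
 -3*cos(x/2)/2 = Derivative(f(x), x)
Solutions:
 f(x) = C1 - 3*sin(x/2)


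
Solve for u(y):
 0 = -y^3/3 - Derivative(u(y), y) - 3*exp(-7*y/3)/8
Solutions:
 u(y) = C1 - y^4/12 + 9*exp(-7*y/3)/56


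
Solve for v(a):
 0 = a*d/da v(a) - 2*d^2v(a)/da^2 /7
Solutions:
 v(a) = C1 + C2*erfi(sqrt(7)*a/2)


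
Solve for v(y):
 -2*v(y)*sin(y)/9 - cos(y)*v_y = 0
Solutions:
 v(y) = C1*cos(y)^(2/9)


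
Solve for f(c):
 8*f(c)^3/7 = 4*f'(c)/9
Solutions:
 f(c) = -sqrt(14)*sqrt(-1/(C1 + 18*c))/2
 f(c) = sqrt(14)*sqrt(-1/(C1 + 18*c))/2


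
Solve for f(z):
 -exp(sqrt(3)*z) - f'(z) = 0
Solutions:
 f(z) = C1 - sqrt(3)*exp(sqrt(3)*z)/3


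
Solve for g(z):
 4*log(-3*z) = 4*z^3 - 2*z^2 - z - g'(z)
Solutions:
 g(z) = C1 + z^4 - 2*z^3/3 - z^2/2 - 4*z*log(-z) + 4*z*(1 - log(3))


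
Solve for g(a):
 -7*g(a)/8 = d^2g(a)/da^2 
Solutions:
 g(a) = C1*sin(sqrt(14)*a/4) + C2*cos(sqrt(14)*a/4)


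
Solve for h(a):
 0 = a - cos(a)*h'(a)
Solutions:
 h(a) = C1 + Integral(a/cos(a), a)


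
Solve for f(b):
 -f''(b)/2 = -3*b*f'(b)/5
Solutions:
 f(b) = C1 + C2*erfi(sqrt(15)*b/5)


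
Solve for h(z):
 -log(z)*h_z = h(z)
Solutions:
 h(z) = C1*exp(-Integral(1/log(z), z))


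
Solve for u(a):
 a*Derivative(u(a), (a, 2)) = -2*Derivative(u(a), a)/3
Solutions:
 u(a) = C1 + C2*a^(1/3)


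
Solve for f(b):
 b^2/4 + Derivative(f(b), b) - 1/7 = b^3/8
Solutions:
 f(b) = C1 + b^4/32 - b^3/12 + b/7


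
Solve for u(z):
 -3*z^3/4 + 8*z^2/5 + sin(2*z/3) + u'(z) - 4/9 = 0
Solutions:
 u(z) = C1 + 3*z^4/16 - 8*z^3/15 + 4*z/9 + 3*cos(2*z/3)/2


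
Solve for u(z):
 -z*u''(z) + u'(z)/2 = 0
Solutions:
 u(z) = C1 + C2*z^(3/2)


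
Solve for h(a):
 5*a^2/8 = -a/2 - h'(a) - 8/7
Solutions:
 h(a) = C1 - 5*a^3/24 - a^2/4 - 8*a/7


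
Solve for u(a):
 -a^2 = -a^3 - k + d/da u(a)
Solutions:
 u(a) = C1 + a^4/4 - a^3/3 + a*k


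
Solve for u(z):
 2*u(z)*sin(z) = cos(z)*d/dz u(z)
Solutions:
 u(z) = C1/cos(z)^2


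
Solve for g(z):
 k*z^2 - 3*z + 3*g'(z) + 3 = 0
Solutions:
 g(z) = C1 - k*z^3/9 + z^2/2 - z


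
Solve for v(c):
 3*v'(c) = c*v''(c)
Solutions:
 v(c) = C1 + C2*c^4


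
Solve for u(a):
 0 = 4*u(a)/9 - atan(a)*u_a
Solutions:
 u(a) = C1*exp(4*Integral(1/atan(a), a)/9)


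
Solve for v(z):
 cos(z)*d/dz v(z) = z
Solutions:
 v(z) = C1 + Integral(z/cos(z), z)


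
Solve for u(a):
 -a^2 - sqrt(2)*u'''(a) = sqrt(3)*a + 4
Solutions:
 u(a) = C1 + C2*a + C3*a^2 - sqrt(2)*a^5/120 - sqrt(6)*a^4/48 - sqrt(2)*a^3/3


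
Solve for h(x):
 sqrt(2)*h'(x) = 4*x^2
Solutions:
 h(x) = C1 + 2*sqrt(2)*x^3/3


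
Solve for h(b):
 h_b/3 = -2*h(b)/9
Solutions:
 h(b) = C1*exp(-2*b/3)


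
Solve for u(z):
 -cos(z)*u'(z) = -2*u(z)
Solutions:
 u(z) = C1*(sin(z) + 1)/(sin(z) - 1)


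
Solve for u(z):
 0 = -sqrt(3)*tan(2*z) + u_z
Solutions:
 u(z) = C1 - sqrt(3)*log(cos(2*z))/2


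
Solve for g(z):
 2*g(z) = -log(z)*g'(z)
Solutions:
 g(z) = C1*exp(-2*Integral(1/log(z), z))


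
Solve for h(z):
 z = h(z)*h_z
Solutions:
 h(z) = -sqrt(C1 + z^2)
 h(z) = sqrt(C1 + z^2)


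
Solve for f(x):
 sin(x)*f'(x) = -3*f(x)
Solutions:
 f(x) = C1*(cos(x) + 1)^(3/2)/(cos(x) - 1)^(3/2)


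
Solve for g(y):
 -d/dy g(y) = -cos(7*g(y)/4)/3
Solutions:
 -y/3 - 2*log(sin(7*g(y)/4) - 1)/7 + 2*log(sin(7*g(y)/4) + 1)/7 = C1


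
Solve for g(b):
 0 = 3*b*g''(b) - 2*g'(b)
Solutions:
 g(b) = C1 + C2*b^(5/3)


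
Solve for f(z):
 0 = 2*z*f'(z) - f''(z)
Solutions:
 f(z) = C1 + C2*erfi(z)


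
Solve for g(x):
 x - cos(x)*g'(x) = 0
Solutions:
 g(x) = C1 + Integral(x/cos(x), x)


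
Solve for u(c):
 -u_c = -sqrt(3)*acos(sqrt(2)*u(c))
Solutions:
 Integral(1/acos(sqrt(2)*_y), (_y, u(c))) = C1 + sqrt(3)*c


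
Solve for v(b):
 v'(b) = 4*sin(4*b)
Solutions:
 v(b) = C1 - cos(4*b)


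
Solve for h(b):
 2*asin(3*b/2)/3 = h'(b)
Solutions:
 h(b) = C1 + 2*b*asin(3*b/2)/3 + 2*sqrt(4 - 9*b^2)/9


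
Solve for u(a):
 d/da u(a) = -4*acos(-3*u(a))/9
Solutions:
 Integral(1/acos(-3*_y), (_y, u(a))) = C1 - 4*a/9


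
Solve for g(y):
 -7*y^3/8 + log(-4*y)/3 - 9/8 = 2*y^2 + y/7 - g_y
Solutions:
 g(y) = C1 + 7*y^4/32 + 2*y^3/3 + y^2/14 - y*log(-y)/3 + y*(35 - 16*log(2))/24


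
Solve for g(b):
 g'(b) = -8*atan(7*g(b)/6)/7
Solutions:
 Integral(1/atan(7*_y/6), (_y, g(b))) = C1 - 8*b/7


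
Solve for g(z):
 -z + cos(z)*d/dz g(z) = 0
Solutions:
 g(z) = C1 + Integral(z/cos(z), z)


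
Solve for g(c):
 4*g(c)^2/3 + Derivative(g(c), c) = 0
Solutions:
 g(c) = 3/(C1 + 4*c)


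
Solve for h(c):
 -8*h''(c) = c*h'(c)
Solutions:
 h(c) = C1 + C2*erf(c/4)


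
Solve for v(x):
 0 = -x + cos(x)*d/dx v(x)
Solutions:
 v(x) = C1 + Integral(x/cos(x), x)


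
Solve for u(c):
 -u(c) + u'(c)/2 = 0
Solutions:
 u(c) = C1*exp(2*c)


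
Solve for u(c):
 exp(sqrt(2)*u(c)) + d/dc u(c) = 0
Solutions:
 u(c) = sqrt(2)*(2*log(1/(C1 + c)) - log(2))/4


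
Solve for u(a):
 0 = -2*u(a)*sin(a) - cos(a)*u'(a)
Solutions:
 u(a) = C1*cos(a)^2


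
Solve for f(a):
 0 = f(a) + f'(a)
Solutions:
 f(a) = C1*exp(-a)


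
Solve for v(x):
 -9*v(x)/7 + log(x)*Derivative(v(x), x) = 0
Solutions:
 v(x) = C1*exp(9*Integral(1/log(x), x)/7)


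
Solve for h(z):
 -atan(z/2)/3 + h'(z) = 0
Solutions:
 h(z) = C1 + z*atan(z/2)/3 - log(z^2 + 4)/3


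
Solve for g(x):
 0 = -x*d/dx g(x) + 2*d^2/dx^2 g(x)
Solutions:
 g(x) = C1 + C2*erfi(x/2)
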